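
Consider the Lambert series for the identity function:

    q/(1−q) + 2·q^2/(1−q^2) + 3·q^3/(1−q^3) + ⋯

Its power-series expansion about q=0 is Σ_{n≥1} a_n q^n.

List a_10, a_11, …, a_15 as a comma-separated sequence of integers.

q^10  k|10↦f(k): 10:10 5:5 2:2 1:1  a_10=18
q^11  k|11↦f(k): 1:1 11:11  a_11=12
q^12  k|12↦f(k): 1:1 2:2 3:3 4:4 6:6 12:12  a_12=28
q^13  k|13↦f(k): 13:13 1:1  a_13=14
[q^14] f(14)=14,f(7)=7,f(2)=2,f(1)=1 ⇒ 24
n=15: 15·1 5·3 3·5 1·15  f→[15+5+3+1]=24

18, 12, 28, 14, 24, 24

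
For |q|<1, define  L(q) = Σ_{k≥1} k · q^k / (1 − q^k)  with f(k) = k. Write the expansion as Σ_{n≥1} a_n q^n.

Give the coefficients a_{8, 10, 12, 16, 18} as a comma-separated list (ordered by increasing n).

q^8  k|8↦f(k): 8:8 4:4 2:2 1:1  a_8=15
d|10:{1,2,5,10}  Σf=1+2+5+10=18
q^12  k|12↦f(k): 12:12 6:6 4:4 3:3 2:2 1:1  a_12=28
q^16  k|16↦f(k): 16:16 8:8 4:4 2:2 1:1  a_16=31
q^18  k|18↦f(k): 18:18 9:9 6:6 3:3 2:2 1:1  a_18=39

15, 18, 28, 31, 39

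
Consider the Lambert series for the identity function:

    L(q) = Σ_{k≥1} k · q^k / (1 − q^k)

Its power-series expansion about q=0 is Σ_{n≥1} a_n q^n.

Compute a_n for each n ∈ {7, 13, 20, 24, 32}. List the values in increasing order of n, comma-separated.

8, 14, 42, 60, 63

d|7:{7,1}  Σf=7+1=8
n=13: 13·1 1·13  f→[13+1]=14
[q^20] f(20)=20,f(10)=10,f(5)=5,f(4)=4,f(2)=2,f(1)=1 ⇒ 42
q^24  k|24↦f(k): 1:1 2:2 3:3 4:4 6:6 8:8 12:12 24:24  a_24=60
d|32:{1,2,4,8,16,32}  Σf=1+2+4+8+16+32=63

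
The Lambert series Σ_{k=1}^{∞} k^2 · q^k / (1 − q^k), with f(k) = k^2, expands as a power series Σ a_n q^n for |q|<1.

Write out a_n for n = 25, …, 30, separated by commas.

q^25  k|25↦f(k): 1:1 5:25 25:625  a_25=651
d|26:{26,13,2,1}  Σf=676+169+4+1=850
[q^27] f(1)=1,f(3)=9,f(9)=81,f(27)=729 ⇒ 820
q^28  k|28↦f(k): 1:1 2:4 4:16 7:49 14:196 28:784  a_28=1050
q^29  k|29↦f(k): 1:1 29:841  a_29=842
d|30:{1,2,3,5,6,10,15,30}  Σf=1+4+9+25+36+100+225+900=1300

651, 850, 820, 1050, 842, 1300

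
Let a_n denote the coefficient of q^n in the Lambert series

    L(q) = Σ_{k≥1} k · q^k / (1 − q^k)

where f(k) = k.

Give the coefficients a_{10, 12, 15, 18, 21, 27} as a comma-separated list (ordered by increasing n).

d|10:{1,2,5,10}  Σf=1+2+5+10=18
n=12: 1·12 2·6 3·4 4·3 6·2 12·1  f→[1+2+3+4+6+12]=28
n=15: 1·15 3·5 5·3 15·1  f→[1+3+5+15]=24
d|18:{18,9,6,3,2,1}  Σf=18+9+6+3+2+1=39
d|21:{1,3,7,21}  Σf=1+3+7+21=32
q^27  k|27↦f(k): 1:1 3:3 9:9 27:27  a_27=40

18, 28, 24, 39, 32, 40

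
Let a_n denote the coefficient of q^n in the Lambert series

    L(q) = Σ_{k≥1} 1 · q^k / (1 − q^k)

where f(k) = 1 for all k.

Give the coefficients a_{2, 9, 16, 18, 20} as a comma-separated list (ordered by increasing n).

2, 3, 5, 6, 6

d|2:{1,2}  Σf=1+1=2
d|9:{1,3,9}  Σf=1+1+1=3
n=16: 16·1 8·2 4·4 2·8 1·16  f→[1+1+1+1+1]=5
q^18  k|18↦f(k): 18:1 9:1 6:1 3:1 2:1 1:1  a_18=6
q^20  k|20↦f(k): 1:1 2:1 4:1 5:1 10:1 20:1  a_20=6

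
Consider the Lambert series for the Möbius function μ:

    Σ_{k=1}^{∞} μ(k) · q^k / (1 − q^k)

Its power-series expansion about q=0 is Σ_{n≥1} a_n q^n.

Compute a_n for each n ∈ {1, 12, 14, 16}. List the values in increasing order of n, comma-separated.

1, 0, 0, 0

n=1: 1·1  μ→[1]=1
n=12: 12·1 6·2 4·3 3·4 2·6 1·12  μ→[0+1+0+(-1)+(-1)+1]=0
q^14  k|14↦μ(k): 1:1 2:-1 7:-1 14:1  a_14=0
[q^16] μ(1)=1,μ(2)=-1,μ(4)=0,μ(8)=0,μ(16)=0 ⇒ 0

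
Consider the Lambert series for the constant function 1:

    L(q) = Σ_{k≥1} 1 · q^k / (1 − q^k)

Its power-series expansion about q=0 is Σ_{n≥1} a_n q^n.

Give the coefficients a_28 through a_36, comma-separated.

d|28:{1,2,4,7,14,28}  Σf=1+1+1+1+1+1=6
n=29: 29·1 1·29  f→[1+1]=2
n=30: 1·30 2·15 3·10 5·6 6·5 10·3 15·2 30·1  f→[1+1+1+1+1+1+1+1]=8
[q^31] f(31)=1,f(1)=1 ⇒ 2
q^32  k|32↦f(k): 1:1 2:1 4:1 8:1 16:1 32:1  a_32=6
d|33:{1,3,11,33}  Σf=1+1+1+1=4
n=34: 34·1 17·2 2·17 1·34  f→[1+1+1+1]=4
n=35: 35·1 7·5 5·7 1·35  f→[1+1+1+1]=4
q^36  k|36↦f(k): 36:1 18:1 12:1 9:1 6:1 4:1 3:1 2:1 1:1  a_36=9

6, 2, 8, 2, 6, 4, 4, 4, 9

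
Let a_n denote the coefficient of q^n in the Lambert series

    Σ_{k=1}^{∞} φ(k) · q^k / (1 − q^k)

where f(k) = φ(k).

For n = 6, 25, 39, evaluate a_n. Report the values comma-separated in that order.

[q^6] φ(1)=1,φ(2)=1,φ(3)=2,φ(6)=2 ⇒ 6
q^25  k|25↦φ(k): 1:1 5:4 25:20  a_25=25
n=39: 1·39 3·13 13·3 39·1  φ→[1+2+12+24]=39

6, 25, 39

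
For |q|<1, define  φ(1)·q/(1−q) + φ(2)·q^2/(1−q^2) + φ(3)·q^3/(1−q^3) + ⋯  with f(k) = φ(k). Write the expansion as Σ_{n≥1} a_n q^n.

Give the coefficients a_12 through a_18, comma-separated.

[q^12] φ(1)=1,φ(2)=1,φ(3)=2,φ(4)=2,φ(6)=2,φ(12)=4 ⇒ 12
[q^13] φ(1)=1,φ(13)=12 ⇒ 13
q^14  k|14↦φ(k): 14:6 7:6 2:1 1:1  a_14=14
d|15:{1,3,5,15}  Σφ=1+2+4+8=15
q^16  k|16↦φ(k): 16:8 8:4 4:2 2:1 1:1  a_16=16
q^17  k|17↦φ(k): 17:16 1:1  a_17=17
n=18: 1·18 2·9 3·6 6·3 9·2 18·1  φ→[1+1+2+2+6+6]=18

12, 13, 14, 15, 16, 17, 18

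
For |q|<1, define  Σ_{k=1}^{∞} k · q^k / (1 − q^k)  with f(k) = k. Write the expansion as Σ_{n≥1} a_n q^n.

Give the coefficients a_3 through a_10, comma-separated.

d|3:{1,3}  Σf=1+3=4
q^4  k|4↦f(k): 4:4 2:2 1:1  a_4=7
[q^5] f(1)=1,f(5)=5 ⇒ 6
d|6:{6,3,2,1}  Σf=6+3+2+1=12
q^7  k|7↦f(k): 7:7 1:1  a_7=8
q^8  k|8↦f(k): 1:1 2:2 4:4 8:8  a_8=15
[q^9] f(1)=1,f(3)=3,f(9)=9 ⇒ 13
n=10: 1·10 2·5 5·2 10·1  f→[1+2+5+10]=18

4, 7, 6, 12, 8, 15, 13, 18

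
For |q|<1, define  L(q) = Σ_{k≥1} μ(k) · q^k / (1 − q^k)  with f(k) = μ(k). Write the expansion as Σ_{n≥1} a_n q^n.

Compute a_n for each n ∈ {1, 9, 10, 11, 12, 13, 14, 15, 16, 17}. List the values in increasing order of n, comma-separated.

1, 0, 0, 0, 0, 0, 0, 0, 0, 0

d|1:{1}  Σμ=1=1
q^9  k|9↦μ(k): 9:0 3:-1 1:1  a_9=0
d|10:{1,2,5,10}  Σμ=1+(-1)+(-1)+1=0
n=11: 11·1 1·11  μ→[(-1)+1]=0
[q^12] μ(1)=1,μ(2)=-1,μ(3)=-1,μ(4)=0,μ(6)=1,μ(12)=0 ⇒ 0
[q^13] μ(13)=-1,μ(1)=1 ⇒ 0
q^14  k|14↦μ(k): 14:1 7:-1 2:-1 1:1  a_14=0
q^15  k|15↦μ(k): 15:1 5:-1 3:-1 1:1  a_15=0
d|16:{16,8,4,2,1}  Σμ=0+0+0+(-1)+1=0
n=17: 17·1 1·17  μ→[(-1)+1]=0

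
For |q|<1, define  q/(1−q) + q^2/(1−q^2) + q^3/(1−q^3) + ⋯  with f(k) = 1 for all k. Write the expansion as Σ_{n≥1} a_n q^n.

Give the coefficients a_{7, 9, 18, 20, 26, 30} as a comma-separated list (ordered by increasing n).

q^7  k|7↦f(k): 7:1 1:1  a_7=2
n=9: 1·9 3·3 9·1  f→[1+1+1]=3
n=18: 18·1 9·2 6·3 3·6 2·9 1·18  f→[1+1+1+1+1+1]=6
d|20:{1,2,4,5,10,20}  Σf=1+1+1+1+1+1=6
[q^26] f(26)=1,f(13)=1,f(2)=1,f(1)=1 ⇒ 4
[q^30] f(1)=1,f(2)=1,f(3)=1,f(5)=1,f(6)=1,f(10)=1,f(15)=1,f(30)=1 ⇒ 8

2, 3, 6, 6, 4, 8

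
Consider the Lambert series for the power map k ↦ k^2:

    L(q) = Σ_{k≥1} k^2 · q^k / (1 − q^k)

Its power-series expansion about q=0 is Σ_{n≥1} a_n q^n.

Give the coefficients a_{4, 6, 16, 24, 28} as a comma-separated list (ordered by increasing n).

n=4: 4·1 2·2 1·4  f→[16+4+1]=21
d|6:{1,2,3,6}  Σf=1+4+9+36=50
q^16  k|16↦f(k): 1:1 2:4 4:16 8:64 16:256  a_16=341
[q^24] f(24)=576,f(12)=144,f(8)=64,f(6)=36,f(4)=16,f(3)=9,f(2)=4,f(1)=1 ⇒ 850
[q^28] f(1)=1,f(2)=4,f(4)=16,f(7)=49,f(14)=196,f(28)=784 ⇒ 1050

21, 50, 341, 850, 1050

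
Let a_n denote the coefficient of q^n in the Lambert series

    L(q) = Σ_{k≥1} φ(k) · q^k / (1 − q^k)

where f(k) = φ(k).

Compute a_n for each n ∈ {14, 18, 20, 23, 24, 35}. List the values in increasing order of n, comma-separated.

[q^14] φ(14)=6,φ(7)=6,φ(2)=1,φ(1)=1 ⇒ 14
q^18  k|18↦φ(k): 18:6 9:6 6:2 3:2 2:1 1:1  a_18=18
[q^20] φ(1)=1,φ(2)=1,φ(4)=2,φ(5)=4,φ(10)=4,φ(20)=8 ⇒ 20
d|23:{23,1}  Σφ=22+1=23
n=24: 1·24 2·12 3·8 4·6 6·4 8·3 12·2 24·1  φ→[1+1+2+2+2+4+4+8]=24
[q^35] φ(1)=1,φ(5)=4,φ(7)=6,φ(35)=24 ⇒ 35

14, 18, 20, 23, 24, 35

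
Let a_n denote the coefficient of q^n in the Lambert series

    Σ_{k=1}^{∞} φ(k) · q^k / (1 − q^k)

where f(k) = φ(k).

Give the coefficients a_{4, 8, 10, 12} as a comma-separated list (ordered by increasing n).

d|4:{1,2,4}  Σφ=1+1+2=4
[q^8] φ(8)=4,φ(4)=2,φ(2)=1,φ(1)=1 ⇒ 8
q^10  k|10↦φ(k): 10:4 5:4 2:1 1:1  a_10=10
q^12  k|12↦φ(k): 12:4 6:2 4:2 3:2 2:1 1:1  a_12=12

4, 8, 10, 12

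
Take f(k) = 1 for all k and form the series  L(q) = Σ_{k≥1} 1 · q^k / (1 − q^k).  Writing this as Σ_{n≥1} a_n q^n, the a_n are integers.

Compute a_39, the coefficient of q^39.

n=39: 39·1 13·3 3·13 1·39  f→[1+1+1+1]=4

a_39 = 4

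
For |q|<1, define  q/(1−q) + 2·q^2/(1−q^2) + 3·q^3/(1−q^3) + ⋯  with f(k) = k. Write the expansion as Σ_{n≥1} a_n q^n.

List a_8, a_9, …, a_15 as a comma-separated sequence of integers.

n=8: 8·1 4·2 2·4 1·8  f→[8+4+2+1]=15
q^9  k|9↦f(k): 1:1 3:3 9:9  a_9=13
d|10:{1,2,5,10}  Σf=1+2+5+10=18
q^11  k|11↦f(k): 11:11 1:1  a_11=12
[q^12] f(12)=12,f(6)=6,f(4)=4,f(3)=3,f(2)=2,f(1)=1 ⇒ 28
n=13: 13·1 1·13  f→[13+1]=14
d|14:{1,2,7,14}  Σf=1+2+7+14=24
[q^15] f(1)=1,f(3)=3,f(5)=5,f(15)=15 ⇒ 24

15, 13, 18, 12, 28, 14, 24, 24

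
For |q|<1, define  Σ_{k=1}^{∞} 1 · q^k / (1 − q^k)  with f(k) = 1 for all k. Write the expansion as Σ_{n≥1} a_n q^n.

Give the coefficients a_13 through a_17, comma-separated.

[q^13] f(13)=1,f(1)=1 ⇒ 2
d|14:{1,2,7,14}  Σf=1+1+1+1=4
q^15  k|15↦f(k): 1:1 3:1 5:1 15:1  a_15=4
d|16:{16,8,4,2,1}  Σf=1+1+1+1+1=5
q^17  k|17↦f(k): 17:1 1:1  a_17=2

2, 4, 4, 5, 2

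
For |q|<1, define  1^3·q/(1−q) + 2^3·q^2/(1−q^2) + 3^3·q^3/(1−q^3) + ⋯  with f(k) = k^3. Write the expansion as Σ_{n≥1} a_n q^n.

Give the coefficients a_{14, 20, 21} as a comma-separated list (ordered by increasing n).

3096, 9198, 9632

q^14  k|14↦f(k): 14:2744 7:343 2:8 1:1  a_14=3096
d|20:{1,2,4,5,10,20}  Σf=1+8+64+125+1000+8000=9198
n=21: 1·21 3·7 7·3 21·1  f→[1+27+343+9261]=9632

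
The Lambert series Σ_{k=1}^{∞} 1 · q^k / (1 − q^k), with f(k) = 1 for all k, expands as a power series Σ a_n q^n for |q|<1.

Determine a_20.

n=20: 1·20 2·10 4·5 5·4 10·2 20·1  f→[1+1+1+1+1+1]=6

a_20 = 6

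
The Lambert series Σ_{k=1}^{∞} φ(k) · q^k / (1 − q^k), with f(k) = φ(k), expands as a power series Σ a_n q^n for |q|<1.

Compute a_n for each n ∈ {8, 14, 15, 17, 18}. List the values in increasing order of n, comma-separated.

[q^8] φ(1)=1,φ(2)=1,φ(4)=2,φ(8)=4 ⇒ 8
d|14:{1,2,7,14}  Σφ=1+1+6+6=14
q^15  k|15↦φ(k): 1:1 3:2 5:4 15:8  a_15=15
[q^17] φ(17)=16,φ(1)=1 ⇒ 17
[q^18] φ(1)=1,φ(2)=1,φ(3)=2,φ(6)=2,φ(9)=6,φ(18)=6 ⇒ 18

8, 14, 15, 17, 18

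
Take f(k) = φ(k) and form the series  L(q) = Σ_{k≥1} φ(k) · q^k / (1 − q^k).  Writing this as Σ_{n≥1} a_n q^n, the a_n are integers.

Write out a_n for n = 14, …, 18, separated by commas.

q^14  k|14↦φ(k): 14:6 7:6 2:1 1:1  a_14=14
d|15:{15,5,3,1}  Σφ=8+4+2+1=15
n=16: 1·16 2·8 4·4 8·2 16·1  φ→[1+1+2+4+8]=16
d|17:{17,1}  Σφ=16+1=17
d|18:{18,9,6,3,2,1}  Σφ=6+6+2+2+1+1=18

14, 15, 16, 17, 18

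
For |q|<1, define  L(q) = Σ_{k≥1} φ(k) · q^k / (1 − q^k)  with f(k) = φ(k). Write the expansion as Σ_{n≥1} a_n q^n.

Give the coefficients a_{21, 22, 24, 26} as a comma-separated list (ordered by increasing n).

n=21: 21·1 7·3 3·7 1·21  φ→[12+6+2+1]=21
[q^22] φ(22)=10,φ(11)=10,φ(2)=1,φ(1)=1 ⇒ 22
[q^24] φ(1)=1,φ(2)=1,φ(3)=2,φ(4)=2,φ(6)=2,φ(8)=4,φ(12)=4,φ(24)=8 ⇒ 24
q^26  k|26↦φ(k): 1:1 2:1 13:12 26:12  a_26=26

21, 22, 24, 26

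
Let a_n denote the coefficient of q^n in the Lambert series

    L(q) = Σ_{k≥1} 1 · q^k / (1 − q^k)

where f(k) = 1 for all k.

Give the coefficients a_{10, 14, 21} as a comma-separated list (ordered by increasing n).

d|10:{1,2,5,10}  Σf=1+1+1+1=4
q^14  k|14↦f(k): 14:1 7:1 2:1 1:1  a_14=4
[q^21] f(1)=1,f(3)=1,f(7)=1,f(21)=1 ⇒ 4

4, 4, 4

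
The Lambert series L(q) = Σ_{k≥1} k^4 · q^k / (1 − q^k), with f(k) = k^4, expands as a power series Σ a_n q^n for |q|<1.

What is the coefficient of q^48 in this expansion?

a_48 = 5732210

q^48  k|48↦f(k): 48:5308416 24:331776 16:65536 12:20736 8:4096 6:1296 4:256 3:81 2:16 1:1  a_48=5732210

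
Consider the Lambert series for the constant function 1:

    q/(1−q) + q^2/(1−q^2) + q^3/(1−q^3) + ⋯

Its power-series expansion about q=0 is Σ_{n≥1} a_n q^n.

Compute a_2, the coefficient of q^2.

a_2 = 2

d|2:{1,2}  Σf=1+1=2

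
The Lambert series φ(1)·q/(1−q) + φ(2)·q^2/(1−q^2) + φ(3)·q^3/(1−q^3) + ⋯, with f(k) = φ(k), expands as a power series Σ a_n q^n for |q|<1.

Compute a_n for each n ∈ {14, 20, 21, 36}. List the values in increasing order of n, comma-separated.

q^14  k|14↦φ(k): 1:1 2:1 7:6 14:6  a_14=14
q^20  k|20↦φ(k): 20:8 10:4 5:4 4:2 2:1 1:1  a_20=20
q^21  k|21↦φ(k): 21:12 7:6 3:2 1:1  a_21=21
d|36:{1,2,3,4,6,9,12,18,36}  Σφ=1+1+2+2+2+6+4+6+12=36

14, 20, 21, 36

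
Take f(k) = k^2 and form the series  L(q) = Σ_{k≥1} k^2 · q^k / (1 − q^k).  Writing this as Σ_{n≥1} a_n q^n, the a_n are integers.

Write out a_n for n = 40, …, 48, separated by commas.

q^40  k|40↦f(k): 1:1 2:4 4:16 5:25 8:64 10:100 20:400 40:1600  a_40=2210
q^41  k|41↦f(k): 1:1 41:1681  a_41=1682
d|42:{42,21,14,7,6,3,2,1}  Σf=1764+441+196+49+36+9+4+1=2500
[q^43] f(43)=1849,f(1)=1 ⇒ 1850
n=44: 44·1 22·2 11·4 4·11 2·22 1·44  f→[1936+484+121+16+4+1]=2562
[q^45] f(45)=2025,f(15)=225,f(9)=81,f(5)=25,f(3)=9,f(1)=1 ⇒ 2366
[q^46] f(46)=2116,f(23)=529,f(2)=4,f(1)=1 ⇒ 2650
d|47:{47,1}  Σf=2209+1=2210
q^48  k|48↦f(k): 48:2304 24:576 16:256 12:144 8:64 6:36 4:16 3:9 2:4 1:1  a_48=3410

2210, 1682, 2500, 1850, 2562, 2366, 2650, 2210, 3410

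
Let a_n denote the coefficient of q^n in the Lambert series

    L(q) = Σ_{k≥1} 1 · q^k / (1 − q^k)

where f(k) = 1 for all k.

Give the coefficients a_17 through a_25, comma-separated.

2, 6, 2, 6, 4, 4, 2, 8, 3

n=17: 1·17 17·1  f→[1+1]=2
d|18:{1,2,3,6,9,18}  Σf=1+1+1+1+1+1=6
n=19: 19·1 1·19  f→[1+1]=2
n=20: 20·1 10·2 5·4 4·5 2·10 1·20  f→[1+1+1+1+1+1]=6
q^21  k|21↦f(k): 1:1 3:1 7:1 21:1  a_21=4
n=22: 22·1 11·2 2·11 1·22  f→[1+1+1+1]=4
d|23:{1,23}  Σf=1+1=2
q^24  k|24↦f(k): 1:1 2:1 3:1 4:1 6:1 8:1 12:1 24:1  a_24=8
[q^25] f(25)=1,f(5)=1,f(1)=1 ⇒ 3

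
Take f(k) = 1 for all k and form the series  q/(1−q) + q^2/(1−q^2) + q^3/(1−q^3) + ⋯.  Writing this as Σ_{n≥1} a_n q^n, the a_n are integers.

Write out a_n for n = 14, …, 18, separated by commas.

4, 4, 5, 2, 6

[q^14] f(14)=1,f(7)=1,f(2)=1,f(1)=1 ⇒ 4
n=15: 1·15 3·5 5·3 15·1  f→[1+1+1+1]=4
n=16: 1·16 2·8 4·4 8·2 16·1  f→[1+1+1+1+1]=5
d|17:{17,1}  Σf=1+1=2
q^18  k|18↦f(k): 18:1 9:1 6:1 3:1 2:1 1:1  a_18=6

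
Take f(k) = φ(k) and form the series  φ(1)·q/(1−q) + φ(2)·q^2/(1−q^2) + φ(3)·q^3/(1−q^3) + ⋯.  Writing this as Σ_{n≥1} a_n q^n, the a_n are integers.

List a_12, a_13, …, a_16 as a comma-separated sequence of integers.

q^12  k|12↦φ(k): 12:4 6:2 4:2 3:2 2:1 1:1  a_12=12
[q^13] φ(13)=12,φ(1)=1 ⇒ 13
q^14  k|14↦φ(k): 14:6 7:6 2:1 1:1  a_14=14
d|15:{1,3,5,15}  Σφ=1+2+4+8=15
q^16  k|16↦φ(k): 16:8 8:4 4:2 2:1 1:1  a_16=16

12, 13, 14, 15, 16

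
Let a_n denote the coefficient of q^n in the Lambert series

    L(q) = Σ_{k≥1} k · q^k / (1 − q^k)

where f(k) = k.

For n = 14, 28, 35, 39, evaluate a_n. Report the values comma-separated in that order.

[q^14] f(1)=1,f(2)=2,f(7)=7,f(14)=14 ⇒ 24
d|28:{1,2,4,7,14,28}  Σf=1+2+4+7+14+28=56
q^35  k|35↦f(k): 1:1 5:5 7:7 35:35  a_35=48
d|39:{39,13,3,1}  Σf=39+13+3+1=56

24, 56, 48, 56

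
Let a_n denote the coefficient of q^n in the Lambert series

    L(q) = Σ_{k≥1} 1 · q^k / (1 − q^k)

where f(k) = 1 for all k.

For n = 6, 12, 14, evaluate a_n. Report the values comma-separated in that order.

d|6:{1,2,3,6}  Σf=1+1+1+1=4
q^12  k|12↦f(k): 1:1 2:1 3:1 4:1 6:1 12:1  a_12=6
q^14  k|14↦f(k): 14:1 7:1 2:1 1:1  a_14=4

4, 6, 4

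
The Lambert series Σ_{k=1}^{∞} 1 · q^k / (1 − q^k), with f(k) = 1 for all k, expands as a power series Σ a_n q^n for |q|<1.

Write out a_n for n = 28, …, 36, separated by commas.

n=28: 1·28 2·14 4·7 7·4 14·2 28·1  f→[1+1+1+1+1+1]=6
[q^29] f(1)=1,f(29)=1 ⇒ 2
d|30:{30,15,10,6,5,3,2,1}  Σf=1+1+1+1+1+1+1+1=8
[q^31] f(1)=1,f(31)=1 ⇒ 2
q^32  k|32↦f(k): 1:1 2:1 4:1 8:1 16:1 32:1  a_32=6
q^33  k|33↦f(k): 1:1 3:1 11:1 33:1  a_33=4
[q^34] f(34)=1,f(17)=1,f(2)=1,f(1)=1 ⇒ 4
d|35:{35,7,5,1}  Σf=1+1+1+1=4
q^36  k|36↦f(k): 1:1 2:1 3:1 4:1 6:1 9:1 12:1 18:1 36:1  a_36=9

6, 2, 8, 2, 6, 4, 4, 4, 9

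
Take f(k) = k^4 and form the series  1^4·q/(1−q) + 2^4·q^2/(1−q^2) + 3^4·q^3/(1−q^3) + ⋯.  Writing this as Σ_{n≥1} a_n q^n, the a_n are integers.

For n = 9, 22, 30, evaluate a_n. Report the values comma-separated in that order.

d|9:{1,3,9}  Σf=1+81+6561=6643
n=22: 1·22 2·11 11·2 22·1  f→[1+16+14641+234256]=248914
d|30:{1,2,3,5,6,10,15,30}  Σf=1+16+81+625+1296+10000+50625+810000=872644

6643, 248914, 872644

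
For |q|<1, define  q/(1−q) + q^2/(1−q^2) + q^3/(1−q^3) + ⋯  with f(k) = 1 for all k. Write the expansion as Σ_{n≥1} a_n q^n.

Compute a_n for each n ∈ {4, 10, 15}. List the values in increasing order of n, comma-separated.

3, 4, 4

[q^4] f(4)=1,f(2)=1,f(1)=1 ⇒ 3
q^10  k|10↦f(k): 10:1 5:1 2:1 1:1  a_10=4
q^15  k|15↦f(k): 15:1 5:1 3:1 1:1  a_15=4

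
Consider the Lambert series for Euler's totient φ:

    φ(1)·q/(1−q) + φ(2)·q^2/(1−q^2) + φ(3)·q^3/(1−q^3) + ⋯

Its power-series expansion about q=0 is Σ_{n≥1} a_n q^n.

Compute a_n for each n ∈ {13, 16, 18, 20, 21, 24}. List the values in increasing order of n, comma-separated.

n=13: 13·1 1·13  φ→[12+1]=13
d|16:{1,2,4,8,16}  Σφ=1+1+2+4+8=16
n=18: 1·18 2·9 3·6 6·3 9·2 18·1  φ→[1+1+2+2+6+6]=18
q^20  k|20↦φ(k): 1:1 2:1 4:2 5:4 10:4 20:8  a_20=20
n=21: 21·1 7·3 3·7 1·21  φ→[12+6+2+1]=21
q^24  k|24↦φ(k): 24:8 12:4 8:4 6:2 4:2 3:2 2:1 1:1  a_24=24

13, 16, 18, 20, 21, 24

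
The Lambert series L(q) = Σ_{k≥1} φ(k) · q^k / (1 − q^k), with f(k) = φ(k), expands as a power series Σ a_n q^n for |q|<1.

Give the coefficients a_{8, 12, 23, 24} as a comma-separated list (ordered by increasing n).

q^8  k|8↦φ(k): 8:4 4:2 2:1 1:1  a_8=8
n=12: 12·1 6·2 4·3 3·4 2·6 1·12  φ→[4+2+2+2+1+1]=12
q^23  k|23↦φ(k): 23:22 1:1  a_23=23
q^24  k|24↦φ(k): 24:8 12:4 8:4 6:2 4:2 3:2 2:1 1:1  a_24=24

8, 12, 23, 24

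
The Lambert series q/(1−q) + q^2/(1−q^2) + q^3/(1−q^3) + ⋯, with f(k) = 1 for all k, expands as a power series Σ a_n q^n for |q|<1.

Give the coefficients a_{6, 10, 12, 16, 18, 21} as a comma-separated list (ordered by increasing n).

4, 4, 6, 5, 6, 4

d|6:{1,2,3,6}  Σf=1+1+1+1=4
q^10  k|10↦f(k): 10:1 5:1 2:1 1:1  a_10=4
q^12  k|12↦f(k): 12:1 6:1 4:1 3:1 2:1 1:1  a_12=6
q^16  k|16↦f(k): 16:1 8:1 4:1 2:1 1:1  a_16=5
q^18  k|18↦f(k): 1:1 2:1 3:1 6:1 9:1 18:1  a_18=6
n=21: 21·1 7·3 3·7 1·21  f→[1+1+1+1]=4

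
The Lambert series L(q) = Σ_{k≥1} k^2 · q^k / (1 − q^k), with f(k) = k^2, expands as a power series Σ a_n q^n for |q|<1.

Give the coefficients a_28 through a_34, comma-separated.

1050, 842, 1300, 962, 1365, 1220, 1450

d|28:{28,14,7,4,2,1}  Σf=784+196+49+16+4+1=1050
n=29: 29·1 1·29  f→[841+1]=842
[q^30] f(1)=1,f(2)=4,f(3)=9,f(5)=25,f(6)=36,f(10)=100,f(15)=225,f(30)=900 ⇒ 1300
[q^31] f(1)=1,f(31)=961 ⇒ 962
d|32:{1,2,4,8,16,32}  Σf=1+4+16+64+256+1024=1365
d|33:{33,11,3,1}  Σf=1089+121+9+1=1220
d|34:{34,17,2,1}  Σf=1156+289+4+1=1450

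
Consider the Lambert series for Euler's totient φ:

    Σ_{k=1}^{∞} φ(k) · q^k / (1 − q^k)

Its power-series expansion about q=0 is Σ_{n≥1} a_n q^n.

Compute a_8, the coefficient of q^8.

q^8  k|8↦φ(k): 1:1 2:1 4:2 8:4  a_8=8

a_8 = 8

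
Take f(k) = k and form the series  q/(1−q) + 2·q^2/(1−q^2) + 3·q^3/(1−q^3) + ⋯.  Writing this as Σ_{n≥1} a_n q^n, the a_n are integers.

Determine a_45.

n=45: 1·45 3·15 5·9 9·5 15·3 45·1  f→[1+3+5+9+15+45]=78

a_45 = 78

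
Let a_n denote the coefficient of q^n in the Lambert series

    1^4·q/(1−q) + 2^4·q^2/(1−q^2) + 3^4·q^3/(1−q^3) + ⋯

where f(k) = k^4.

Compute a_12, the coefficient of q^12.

a_12 = 22386

[q^12] f(1)=1,f(2)=16,f(3)=81,f(4)=256,f(6)=1296,f(12)=20736 ⇒ 22386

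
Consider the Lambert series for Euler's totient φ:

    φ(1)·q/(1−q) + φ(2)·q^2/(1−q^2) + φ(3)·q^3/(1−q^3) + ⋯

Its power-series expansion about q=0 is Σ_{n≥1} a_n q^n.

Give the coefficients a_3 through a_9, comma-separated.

d|3:{1,3}  Σφ=1+2=3
[q^4] φ(4)=2,φ(2)=1,φ(1)=1 ⇒ 4
n=5: 1·5 5·1  φ→[1+4]=5
[q^6] φ(1)=1,φ(2)=1,φ(3)=2,φ(6)=2 ⇒ 6
n=7: 1·7 7·1  φ→[1+6]=7
q^8  k|8↦φ(k): 1:1 2:1 4:2 8:4  a_8=8
[q^9] φ(9)=6,φ(3)=2,φ(1)=1 ⇒ 9

3, 4, 5, 6, 7, 8, 9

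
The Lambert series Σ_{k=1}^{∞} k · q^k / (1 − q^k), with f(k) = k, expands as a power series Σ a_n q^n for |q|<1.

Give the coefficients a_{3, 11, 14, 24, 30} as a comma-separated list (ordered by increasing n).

4, 12, 24, 60, 72

d|3:{1,3}  Σf=1+3=4
[q^11] f(11)=11,f(1)=1 ⇒ 12
n=14: 14·1 7·2 2·7 1·14  f→[14+7+2+1]=24
q^24  k|24↦f(k): 1:1 2:2 3:3 4:4 6:6 8:8 12:12 24:24  a_24=60
d|30:{30,15,10,6,5,3,2,1}  Σf=30+15+10+6+5+3+2+1=72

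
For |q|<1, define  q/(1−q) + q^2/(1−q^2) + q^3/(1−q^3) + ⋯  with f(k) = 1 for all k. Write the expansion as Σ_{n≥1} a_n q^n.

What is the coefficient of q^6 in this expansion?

[q^6] f(1)=1,f(2)=1,f(3)=1,f(6)=1 ⇒ 4

a_6 = 4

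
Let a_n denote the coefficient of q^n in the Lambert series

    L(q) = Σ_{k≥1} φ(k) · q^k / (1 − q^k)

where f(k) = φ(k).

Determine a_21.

q^21  k|21↦φ(k): 1:1 3:2 7:6 21:12  a_21=21

a_21 = 21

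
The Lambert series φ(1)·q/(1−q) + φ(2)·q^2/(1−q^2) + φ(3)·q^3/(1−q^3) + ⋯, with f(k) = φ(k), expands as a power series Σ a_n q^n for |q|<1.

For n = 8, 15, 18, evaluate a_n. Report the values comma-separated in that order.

q^8  k|8↦φ(k): 8:4 4:2 2:1 1:1  a_8=8
d|15:{15,5,3,1}  Σφ=8+4+2+1=15
d|18:{18,9,6,3,2,1}  Σφ=6+6+2+2+1+1=18

8, 15, 18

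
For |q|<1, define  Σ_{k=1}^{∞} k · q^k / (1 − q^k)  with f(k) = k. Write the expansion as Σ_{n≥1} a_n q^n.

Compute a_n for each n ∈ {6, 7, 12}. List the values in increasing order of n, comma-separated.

12, 8, 28

[q^6] f(6)=6,f(3)=3,f(2)=2,f(1)=1 ⇒ 12
[q^7] f(7)=7,f(1)=1 ⇒ 8
n=12: 12·1 6·2 4·3 3·4 2·6 1·12  f→[12+6+4+3+2+1]=28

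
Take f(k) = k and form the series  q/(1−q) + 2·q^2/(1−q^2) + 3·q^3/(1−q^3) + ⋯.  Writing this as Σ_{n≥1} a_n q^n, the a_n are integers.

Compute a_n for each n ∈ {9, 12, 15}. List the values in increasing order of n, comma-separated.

13, 28, 24

q^9  k|9↦f(k): 1:1 3:3 9:9  a_9=13
d|12:{1,2,3,4,6,12}  Σf=1+2+3+4+6+12=28
n=15: 15·1 5·3 3·5 1·15  f→[15+5+3+1]=24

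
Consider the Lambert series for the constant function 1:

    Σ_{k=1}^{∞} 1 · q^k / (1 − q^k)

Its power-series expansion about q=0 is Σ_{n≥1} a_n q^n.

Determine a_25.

d|25:{1,5,25}  Σf=1+1+1=3

a_25 = 3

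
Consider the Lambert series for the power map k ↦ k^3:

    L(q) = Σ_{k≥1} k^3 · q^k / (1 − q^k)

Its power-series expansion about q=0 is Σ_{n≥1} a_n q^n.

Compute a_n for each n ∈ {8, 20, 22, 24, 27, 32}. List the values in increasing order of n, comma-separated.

585, 9198, 11988, 16380, 20440, 37449

d|8:{1,2,4,8}  Σf=1+8+64+512=585
[q^20] f(1)=1,f(2)=8,f(4)=64,f(5)=125,f(10)=1000,f(20)=8000 ⇒ 9198
d|22:{1,2,11,22}  Σf=1+8+1331+10648=11988
n=24: 1·24 2·12 3·8 4·6 6·4 8·3 12·2 24·1  f→[1+8+27+64+216+512+1728+13824]=16380
d|27:{1,3,9,27}  Σf=1+27+729+19683=20440
[q^32] f(32)=32768,f(16)=4096,f(8)=512,f(4)=64,f(2)=8,f(1)=1 ⇒ 37449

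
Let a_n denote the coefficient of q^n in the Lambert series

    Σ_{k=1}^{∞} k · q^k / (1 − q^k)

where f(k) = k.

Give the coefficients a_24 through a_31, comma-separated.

[q^24] f(1)=1,f(2)=2,f(3)=3,f(4)=4,f(6)=6,f(8)=8,f(12)=12,f(24)=24 ⇒ 60
d|25:{25,5,1}  Σf=25+5+1=31
d|26:{26,13,2,1}  Σf=26+13+2+1=42
[q^27] f(27)=27,f(9)=9,f(3)=3,f(1)=1 ⇒ 40
n=28: 28·1 14·2 7·4 4·7 2·14 1·28  f→[28+14+7+4+2+1]=56
n=29: 29·1 1·29  f→[29+1]=30
n=30: 30·1 15·2 10·3 6·5 5·6 3·10 2·15 1·30  f→[30+15+10+6+5+3+2+1]=72
q^31  k|31↦f(k): 1:1 31:31  a_31=32

60, 31, 42, 40, 56, 30, 72, 32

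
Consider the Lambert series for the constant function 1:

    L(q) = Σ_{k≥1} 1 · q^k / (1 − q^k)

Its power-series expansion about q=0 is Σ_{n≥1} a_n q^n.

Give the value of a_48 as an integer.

a_48 = 10

[q^48] f(1)=1,f(2)=1,f(3)=1,f(4)=1,f(6)=1,f(8)=1,f(12)=1,f(16)=1,f(24)=1,f(48)=1 ⇒ 10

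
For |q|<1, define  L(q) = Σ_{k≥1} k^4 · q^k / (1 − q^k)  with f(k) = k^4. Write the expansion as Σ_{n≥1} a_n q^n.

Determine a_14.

a_14 = 40834

[q^14] f(1)=1,f(2)=16,f(7)=2401,f(14)=38416 ⇒ 40834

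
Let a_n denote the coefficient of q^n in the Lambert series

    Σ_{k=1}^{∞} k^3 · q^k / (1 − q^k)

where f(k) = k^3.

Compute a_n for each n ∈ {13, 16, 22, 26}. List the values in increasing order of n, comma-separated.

[q^13] f(13)=2197,f(1)=1 ⇒ 2198
q^16  k|16↦f(k): 1:1 2:8 4:64 8:512 16:4096  a_16=4681
q^22  k|22↦f(k): 1:1 2:8 11:1331 22:10648  a_22=11988
d|26:{26,13,2,1}  Σf=17576+2197+8+1=19782

2198, 4681, 11988, 19782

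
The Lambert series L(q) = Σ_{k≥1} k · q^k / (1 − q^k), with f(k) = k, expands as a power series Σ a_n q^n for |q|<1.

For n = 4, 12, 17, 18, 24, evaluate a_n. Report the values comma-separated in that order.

7, 28, 18, 39, 60

q^4  k|4↦f(k): 1:1 2:2 4:4  a_4=7
d|12:{12,6,4,3,2,1}  Σf=12+6+4+3+2+1=28
d|17:{1,17}  Σf=1+17=18
n=18: 1·18 2·9 3·6 6·3 9·2 18·1  f→[1+2+3+6+9+18]=39
[q^24] f(24)=24,f(12)=12,f(8)=8,f(6)=6,f(4)=4,f(3)=3,f(2)=2,f(1)=1 ⇒ 60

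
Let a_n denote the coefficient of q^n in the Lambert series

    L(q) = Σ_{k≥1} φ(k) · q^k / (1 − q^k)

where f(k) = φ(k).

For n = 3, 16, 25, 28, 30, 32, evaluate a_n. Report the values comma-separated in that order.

n=3: 3·1 1·3  φ→[2+1]=3
d|16:{1,2,4,8,16}  Σφ=1+1+2+4+8=16
n=25: 1·25 5·5 25·1  φ→[1+4+20]=25
[q^28] φ(28)=12,φ(14)=6,φ(7)=6,φ(4)=2,φ(2)=1,φ(1)=1 ⇒ 28
[q^30] φ(30)=8,φ(15)=8,φ(10)=4,φ(6)=2,φ(5)=4,φ(3)=2,φ(2)=1,φ(1)=1 ⇒ 30
n=32: 1·32 2·16 4·8 8·4 16·2 32·1  φ→[1+1+2+4+8+16]=32

3, 16, 25, 28, 30, 32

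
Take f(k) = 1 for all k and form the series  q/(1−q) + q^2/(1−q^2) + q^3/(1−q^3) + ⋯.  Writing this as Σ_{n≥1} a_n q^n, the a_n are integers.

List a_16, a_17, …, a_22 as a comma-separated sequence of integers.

d|16:{16,8,4,2,1}  Σf=1+1+1+1+1=5
[q^17] f(1)=1,f(17)=1 ⇒ 2
d|18:{1,2,3,6,9,18}  Σf=1+1+1+1+1+1=6
[q^19] f(1)=1,f(19)=1 ⇒ 2
[q^20] f(1)=1,f(2)=1,f(4)=1,f(5)=1,f(10)=1,f(20)=1 ⇒ 6
n=21: 1·21 3·7 7·3 21·1  f→[1+1+1+1]=4
d|22:{22,11,2,1}  Σf=1+1+1+1=4

5, 2, 6, 2, 6, 4, 4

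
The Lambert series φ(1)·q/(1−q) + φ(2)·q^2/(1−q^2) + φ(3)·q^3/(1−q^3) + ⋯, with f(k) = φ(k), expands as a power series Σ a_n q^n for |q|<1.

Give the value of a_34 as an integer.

n=34: 1·34 2·17 17·2 34·1  φ→[1+1+16+16]=34

a_34 = 34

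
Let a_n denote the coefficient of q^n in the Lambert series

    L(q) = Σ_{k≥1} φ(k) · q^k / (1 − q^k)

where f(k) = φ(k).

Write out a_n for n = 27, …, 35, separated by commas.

d|27:{1,3,9,27}  Σφ=1+2+6+18=27
d|28:{1,2,4,7,14,28}  Σφ=1+1+2+6+6+12=28
d|29:{29,1}  Σφ=28+1=29
d|30:{1,2,3,5,6,10,15,30}  Σφ=1+1+2+4+2+4+8+8=30
q^31  k|31↦φ(k): 31:30 1:1  a_31=31
q^32  k|32↦φ(k): 32:16 16:8 8:4 4:2 2:1 1:1  a_32=32
d|33:{1,3,11,33}  Σφ=1+2+10+20=33
[q^34] φ(1)=1,φ(2)=1,φ(17)=16,φ(34)=16 ⇒ 34
d|35:{35,7,5,1}  Σφ=24+6+4+1=35

27, 28, 29, 30, 31, 32, 33, 34, 35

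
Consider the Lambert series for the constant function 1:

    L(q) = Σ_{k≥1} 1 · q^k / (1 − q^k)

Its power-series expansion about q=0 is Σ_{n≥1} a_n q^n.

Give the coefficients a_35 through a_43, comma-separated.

4, 9, 2, 4, 4, 8, 2, 8, 2

n=35: 35·1 7·5 5·7 1·35  f→[1+1+1+1]=4
[q^36] f(1)=1,f(2)=1,f(3)=1,f(4)=1,f(6)=1,f(9)=1,f(12)=1,f(18)=1,f(36)=1 ⇒ 9
[q^37] f(1)=1,f(37)=1 ⇒ 2
d|38:{1,2,19,38}  Σf=1+1+1+1=4
n=39: 39·1 13·3 3·13 1·39  f→[1+1+1+1]=4
d|40:{1,2,4,5,8,10,20,40}  Σf=1+1+1+1+1+1+1+1=8
n=41: 1·41 41·1  f→[1+1]=2
d|42:{42,21,14,7,6,3,2,1}  Σf=1+1+1+1+1+1+1+1=8
q^43  k|43↦f(k): 1:1 43:1  a_43=2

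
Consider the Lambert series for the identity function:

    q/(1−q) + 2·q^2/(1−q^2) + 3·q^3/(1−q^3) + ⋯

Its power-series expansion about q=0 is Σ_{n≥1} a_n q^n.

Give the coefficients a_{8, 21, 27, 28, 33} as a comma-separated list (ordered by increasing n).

15, 32, 40, 56, 48

d|8:{8,4,2,1}  Σf=8+4+2+1=15
[q^21] f(21)=21,f(7)=7,f(3)=3,f(1)=1 ⇒ 32
n=27: 27·1 9·3 3·9 1·27  f→[27+9+3+1]=40
[q^28] f(1)=1,f(2)=2,f(4)=4,f(7)=7,f(14)=14,f(28)=28 ⇒ 56
[q^33] f(33)=33,f(11)=11,f(3)=3,f(1)=1 ⇒ 48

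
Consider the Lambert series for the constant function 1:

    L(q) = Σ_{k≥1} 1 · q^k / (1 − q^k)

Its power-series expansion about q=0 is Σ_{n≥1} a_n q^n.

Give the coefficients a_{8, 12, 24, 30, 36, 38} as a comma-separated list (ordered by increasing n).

4, 6, 8, 8, 9, 4

q^8  k|8↦f(k): 8:1 4:1 2:1 1:1  a_8=4
q^12  k|12↦f(k): 1:1 2:1 3:1 4:1 6:1 12:1  a_12=6
d|24:{1,2,3,4,6,8,12,24}  Σf=1+1+1+1+1+1+1+1=8
q^30  k|30↦f(k): 30:1 15:1 10:1 6:1 5:1 3:1 2:1 1:1  a_30=8
q^36  k|36↦f(k): 36:1 18:1 12:1 9:1 6:1 4:1 3:1 2:1 1:1  a_36=9
[q^38] f(1)=1,f(2)=1,f(19)=1,f(38)=1 ⇒ 4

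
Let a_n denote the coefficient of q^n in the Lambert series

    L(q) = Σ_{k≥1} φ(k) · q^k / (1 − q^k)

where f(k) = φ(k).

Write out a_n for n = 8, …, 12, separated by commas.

n=8: 8·1 4·2 2·4 1·8  φ→[4+2+1+1]=8
d|9:{1,3,9}  Σφ=1+2+6=9
d|10:{1,2,5,10}  Σφ=1+1+4+4=10
n=11: 1·11 11·1  φ→[1+10]=11
q^12  k|12↦φ(k): 12:4 6:2 4:2 3:2 2:1 1:1  a_12=12

8, 9, 10, 11, 12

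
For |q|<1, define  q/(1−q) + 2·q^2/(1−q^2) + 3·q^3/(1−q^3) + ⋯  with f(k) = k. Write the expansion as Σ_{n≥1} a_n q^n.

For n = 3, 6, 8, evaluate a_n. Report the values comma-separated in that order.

q^3  k|3↦f(k): 3:3 1:1  a_3=4
d|6:{6,3,2,1}  Σf=6+3+2+1=12
n=8: 8·1 4·2 2·4 1·8  f→[8+4+2+1]=15

4, 12, 15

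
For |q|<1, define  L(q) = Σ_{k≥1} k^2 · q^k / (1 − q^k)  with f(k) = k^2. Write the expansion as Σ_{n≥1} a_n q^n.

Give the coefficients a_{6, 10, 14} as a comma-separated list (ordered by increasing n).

n=6: 6·1 3·2 2·3 1·6  f→[36+9+4+1]=50
q^10  k|10↦f(k): 10:100 5:25 2:4 1:1  a_10=130
[q^14] f(14)=196,f(7)=49,f(2)=4,f(1)=1 ⇒ 250

50, 130, 250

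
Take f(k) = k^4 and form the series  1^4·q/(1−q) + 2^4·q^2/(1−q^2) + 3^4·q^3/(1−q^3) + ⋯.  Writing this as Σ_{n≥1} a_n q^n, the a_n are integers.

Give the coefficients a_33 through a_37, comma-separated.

1200644, 1419874, 1503652, 1813539, 1874162

[q^33] f(1)=1,f(3)=81,f(11)=14641,f(33)=1185921 ⇒ 1200644
q^34  k|34↦f(k): 34:1336336 17:83521 2:16 1:1  a_34=1419874
[q^35] f(1)=1,f(5)=625,f(7)=2401,f(35)=1500625 ⇒ 1503652
d|36:{1,2,3,4,6,9,12,18,36}  Σf=1+16+81+256+1296+6561+20736+104976+1679616=1813539
n=37: 37·1 1·37  f→[1874161+1]=1874162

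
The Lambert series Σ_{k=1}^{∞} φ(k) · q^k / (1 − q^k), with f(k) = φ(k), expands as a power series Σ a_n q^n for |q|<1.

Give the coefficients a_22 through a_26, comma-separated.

q^22  k|22↦φ(k): 1:1 2:1 11:10 22:10  a_22=22
n=23: 1·23 23·1  φ→[1+22]=23
n=24: 24·1 12·2 8·3 6·4 4·6 3·8 2·12 1·24  φ→[8+4+4+2+2+2+1+1]=24
[q^25] φ(25)=20,φ(5)=4,φ(1)=1 ⇒ 25
d|26:{1,2,13,26}  Σφ=1+1+12+12=26

22, 23, 24, 25, 26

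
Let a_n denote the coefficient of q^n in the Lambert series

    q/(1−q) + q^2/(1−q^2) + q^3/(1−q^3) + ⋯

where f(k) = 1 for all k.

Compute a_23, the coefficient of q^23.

a_23 = 2

d|23:{1,23}  Σf=1+1=2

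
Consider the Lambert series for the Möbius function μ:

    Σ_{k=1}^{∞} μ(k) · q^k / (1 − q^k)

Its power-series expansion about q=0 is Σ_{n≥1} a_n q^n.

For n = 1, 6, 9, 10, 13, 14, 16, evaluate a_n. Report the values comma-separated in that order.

q^1  k|1↦μ(k): 1:1  a_1=1
q^6  k|6↦μ(k): 1:1 2:-1 3:-1 6:1  a_6=0
[q^9] μ(9)=0,μ(3)=-1,μ(1)=1 ⇒ 0
q^10  k|10↦μ(k): 10:1 5:-1 2:-1 1:1  a_10=0
q^13  k|13↦μ(k): 13:-1 1:1  a_13=0
[q^14] μ(1)=1,μ(2)=-1,μ(7)=-1,μ(14)=1 ⇒ 0
d|16:{1,2,4,8,16}  Σμ=1+(-1)+0+0+0=0

1, 0, 0, 0, 0, 0, 0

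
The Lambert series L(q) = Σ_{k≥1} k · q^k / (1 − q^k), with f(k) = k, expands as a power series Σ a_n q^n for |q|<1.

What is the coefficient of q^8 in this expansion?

a_8 = 15

q^8  k|8↦f(k): 1:1 2:2 4:4 8:8  a_8=15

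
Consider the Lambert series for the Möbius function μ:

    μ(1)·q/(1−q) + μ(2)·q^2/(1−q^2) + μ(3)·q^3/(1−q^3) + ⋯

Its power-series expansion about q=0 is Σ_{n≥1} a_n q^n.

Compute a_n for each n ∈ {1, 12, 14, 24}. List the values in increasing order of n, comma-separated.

[q^1] μ(1)=1 ⇒ 1
n=12: 12·1 6·2 4·3 3·4 2·6 1·12  μ→[0+1+0+(-1)+(-1)+1]=0
n=14: 14·1 7·2 2·7 1·14  μ→[1+(-1)+(-1)+1]=0
n=24: 1·24 2·12 3·8 4·6 6·4 8·3 12·2 24·1  μ→[1+(-1)+(-1)+0+1+0+0+0]=0

1, 0, 0, 0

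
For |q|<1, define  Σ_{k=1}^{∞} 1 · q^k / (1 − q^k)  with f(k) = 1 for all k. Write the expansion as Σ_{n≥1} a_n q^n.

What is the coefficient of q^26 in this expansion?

a_26 = 4

n=26: 1·26 2·13 13·2 26·1  f→[1+1+1+1]=4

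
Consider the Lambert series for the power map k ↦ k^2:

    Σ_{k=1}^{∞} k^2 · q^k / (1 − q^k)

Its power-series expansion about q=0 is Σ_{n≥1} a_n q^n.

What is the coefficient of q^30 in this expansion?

q^30  k|30↦f(k): 30:900 15:225 10:100 6:36 5:25 3:9 2:4 1:1  a_30=1300

a_30 = 1300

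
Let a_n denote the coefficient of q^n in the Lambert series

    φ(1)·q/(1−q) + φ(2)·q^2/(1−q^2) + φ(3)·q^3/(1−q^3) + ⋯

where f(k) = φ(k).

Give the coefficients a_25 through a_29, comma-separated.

n=25: 25·1 5·5 1·25  φ→[20+4+1]=25
d|26:{26,13,2,1}  Σφ=12+12+1+1=26
n=27: 1·27 3·9 9·3 27·1  φ→[1+2+6+18]=27
[q^28] φ(1)=1,φ(2)=1,φ(4)=2,φ(7)=6,φ(14)=6,φ(28)=12 ⇒ 28
n=29: 1·29 29·1  φ→[1+28]=29

25, 26, 27, 28, 29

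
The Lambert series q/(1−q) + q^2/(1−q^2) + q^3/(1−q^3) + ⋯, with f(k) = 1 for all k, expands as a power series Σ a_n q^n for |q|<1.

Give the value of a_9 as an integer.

d|9:{1,3,9}  Σf=1+1+1=3

a_9 = 3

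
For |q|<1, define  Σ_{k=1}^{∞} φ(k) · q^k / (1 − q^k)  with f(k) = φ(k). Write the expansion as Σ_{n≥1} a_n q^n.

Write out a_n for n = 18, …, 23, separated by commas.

n=18: 1·18 2·9 3·6 6·3 9·2 18·1  φ→[1+1+2+2+6+6]=18
d|19:{1,19}  Σφ=1+18=19
d|20:{1,2,4,5,10,20}  Σφ=1+1+2+4+4+8=20
d|21:{1,3,7,21}  Σφ=1+2+6+12=21
n=22: 22·1 11·2 2·11 1·22  φ→[10+10+1+1]=22
n=23: 1·23 23·1  φ→[1+22]=23

18, 19, 20, 21, 22, 23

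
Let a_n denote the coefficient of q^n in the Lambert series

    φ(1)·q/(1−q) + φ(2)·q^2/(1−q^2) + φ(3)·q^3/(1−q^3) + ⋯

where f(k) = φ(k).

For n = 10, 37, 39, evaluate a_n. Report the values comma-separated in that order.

n=10: 10·1 5·2 2·5 1·10  φ→[4+4+1+1]=10
[q^37] φ(1)=1,φ(37)=36 ⇒ 37
[q^39] φ(39)=24,φ(13)=12,φ(3)=2,φ(1)=1 ⇒ 39

10, 37, 39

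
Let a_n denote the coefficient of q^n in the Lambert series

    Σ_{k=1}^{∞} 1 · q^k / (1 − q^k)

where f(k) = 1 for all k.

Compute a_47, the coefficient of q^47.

a_47 = 2

d|47:{1,47}  Σf=1+1=2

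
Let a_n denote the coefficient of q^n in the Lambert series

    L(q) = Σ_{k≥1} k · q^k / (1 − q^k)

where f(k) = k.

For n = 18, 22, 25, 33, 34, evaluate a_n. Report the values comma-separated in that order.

39, 36, 31, 48, 54

n=18: 18·1 9·2 6·3 3·6 2·9 1·18  f→[18+9+6+3+2+1]=39
d|22:{22,11,2,1}  Σf=22+11+2+1=36
[q^25] f(25)=25,f(5)=5,f(1)=1 ⇒ 31
d|33:{1,3,11,33}  Σf=1+3+11+33=48
n=34: 34·1 17·2 2·17 1·34  f→[34+17+2+1]=54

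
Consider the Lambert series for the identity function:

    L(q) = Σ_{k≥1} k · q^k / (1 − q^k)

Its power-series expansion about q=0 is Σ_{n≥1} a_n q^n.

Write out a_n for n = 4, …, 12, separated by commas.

n=4: 4·1 2·2 1·4  f→[4+2+1]=7
n=5: 5·1 1·5  f→[5+1]=6
n=6: 6·1 3·2 2·3 1·6  f→[6+3+2+1]=12
d|7:{7,1}  Σf=7+1=8
n=8: 1·8 2·4 4·2 8·1  f→[1+2+4+8]=15
[q^9] f(1)=1,f(3)=3,f(9)=9 ⇒ 13
d|10:{10,5,2,1}  Σf=10+5+2+1=18
q^11  k|11↦f(k): 11:11 1:1  a_11=12
q^12  k|12↦f(k): 12:12 6:6 4:4 3:3 2:2 1:1  a_12=28

7, 6, 12, 8, 15, 13, 18, 12, 28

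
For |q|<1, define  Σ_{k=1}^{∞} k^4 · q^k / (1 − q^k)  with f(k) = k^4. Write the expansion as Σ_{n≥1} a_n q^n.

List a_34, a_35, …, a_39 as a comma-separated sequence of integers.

n=34: 34·1 17·2 2·17 1·34  f→[1336336+83521+16+1]=1419874
q^35  k|35↦f(k): 35:1500625 7:2401 5:625 1:1  a_35=1503652
[q^36] f(1)=1,f(2)=16,f(3)=81,f(4)=256,f(6)=1296,f(9)=6561,f(12)=20736,f(18)=104976,f(36)=1679616 ⇒ 1813539
d|37:{37,1}  Σf=1874161+1=1874162
n=38: 1·38 2·19 19·2 38·1  f→[1+16+130321+2085136]=2215474
q^39  k|39↦f(k): 39:2313441 13:28561 3:81 1:1  a_39=2342084

1419874, 1503652, 1813539, 1874162, 2215474, 2342084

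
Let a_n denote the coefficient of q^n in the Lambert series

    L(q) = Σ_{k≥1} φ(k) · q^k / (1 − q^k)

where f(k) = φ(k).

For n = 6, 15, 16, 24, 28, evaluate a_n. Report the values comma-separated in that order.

d|6:{6,3,2,1}  Σφ=2+2+1+1=6
n=15: 15·1 5·3 3·5 1·15  φ→[8+4+2+1]=15
d|16:{16,8,4,2,1}  Σφ=8+4+2+1+1=16
n=24: 1·24 2·12 3·8 4·6 6·4 8·3 12·2 24·1  φ→[1+1+2+2+2+4+4+8]=24
[q^28] φ(28)=12,φ(14)=6,φ(7)=6,φ(4)=2,φ(2)=1,φ(1)=1 ⇒ 28

6, 15, 16, 24, 28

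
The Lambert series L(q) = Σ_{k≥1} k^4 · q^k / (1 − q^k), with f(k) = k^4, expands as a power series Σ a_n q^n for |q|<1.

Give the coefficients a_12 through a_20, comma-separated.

22386, 28562, 40834, 51332, 69905, 83522, 112931, 130322, 170898

n=12: 1·12 2·6 3·4 4·3 6·2 12·1  f→[1+16+81+256+1296+20736]=22386
n=13: 13·1 1·13  f→[28561+1]=28562
n=14: 14·1 7·2 2·7 1·14  f→[38416+2401+16+1]=40834
[q^15] f(1)=1,f(3)=81,f(5)=625,f(15)=50625 ⇒ 51332
n=16: 1·16 2·8 4·4 8·2 16·1  f→[1+16+256+4096+65536]=69905
d|17:{17,1}  Σf=83521+1=83522
d|18:{1,2,3,6,9,18}  Σf=1+16+81+1296+6561+104976=112931
n=19: 19·1 1·19  f→[130321+1]=130322
n=20: 20·1 10·2 5·4 4·5 2·10 1·20  f→[160000+10000+625+256+16+1]=170898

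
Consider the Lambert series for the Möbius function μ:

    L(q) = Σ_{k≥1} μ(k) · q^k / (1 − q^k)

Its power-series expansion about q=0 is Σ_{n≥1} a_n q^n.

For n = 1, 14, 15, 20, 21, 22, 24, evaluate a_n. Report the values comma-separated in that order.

1, 0, 0, 0, 0, 0, 0

[q^1] μ(1)=1 ⇒ 1
n=14: 14·1 7·2 2·7 1·14  μ→[1+(-1)+(-1)+1]=0
n=15: 1·15 3·5 5·3 15·1  μ→[1+(-1)+(-1)+1]=0
n=20: 1·20 2·10 4·5 5·4 10·2 20·1  μ→[1+(-1)+0+(-1)+1+0]=0
d|21:{1,3,7,21}  Σμ=1+(-1)+(-1)+1=0
d|22:{1,2,11,22}  Σμ=1+(-1)+(-1)+1=0
n=24: 1·24 2·12 3·8 4·6 6·4 8·3 12·2 24·1  μ→[1+(-1)+(-1)+0+1+0+0+0]=0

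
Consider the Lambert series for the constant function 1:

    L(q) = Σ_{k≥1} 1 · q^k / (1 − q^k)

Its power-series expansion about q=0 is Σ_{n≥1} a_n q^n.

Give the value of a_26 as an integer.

n=26: 26·1 13·2 2·13 1·26  f→[1+1+1+1]=4

a_26 = 4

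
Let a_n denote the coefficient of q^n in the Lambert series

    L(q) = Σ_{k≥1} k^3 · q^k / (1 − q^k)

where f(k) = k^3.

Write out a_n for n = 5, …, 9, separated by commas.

126, 252, 344, 585, 757

q^5  k|5↦f(k): 5:125 1:1  a_5=126
[q^6] f(1)=1,f(2)=8,f(3)=27,f(6)=216 ⇒ 252
[q^7] f(7)=343,f(1)=1 ⇒ 344
d|8:{8,4,2,1}  Σf=512+64+8+1=585
[q^9] f(1)=1,f(3)=27,f(9)=729 ⇒ 757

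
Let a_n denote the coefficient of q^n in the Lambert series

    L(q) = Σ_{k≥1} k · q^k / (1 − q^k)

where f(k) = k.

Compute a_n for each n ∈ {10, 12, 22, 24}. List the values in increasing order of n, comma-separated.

18, 28, 36, 60

n=10: 10·1 5·2 2·5 1·10  f→[10+5+2+1]=18
q^12  k|12↦f(k): 12:12 6:6 4:4 3:3 2:2 1:1  a_12=28
n=22: 22·1 11·2 2·11 1·22  f→[22+11+2+1]=36
q^24  k|24↦f(k): 1:1 2:2 3:3 4:4 6:6 8:8 12:12 24:24  a_24=60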